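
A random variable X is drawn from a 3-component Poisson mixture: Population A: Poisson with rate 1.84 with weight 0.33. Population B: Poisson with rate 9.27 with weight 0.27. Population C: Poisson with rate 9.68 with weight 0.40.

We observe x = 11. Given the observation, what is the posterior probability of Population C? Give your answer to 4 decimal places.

0.6128

P(component k | x) = P(Z=k)·f_k(x) / marginal(x), where marginal(x) = Σ_j P(Z=j)·f_j(x).
Poisson probabilities:
  p_A = 3.25641e-06
  p_B = 0.102521
  p_C = 0.109522
Prior × likelihood for each component:
  P(Z=A)·p_A = 0.33 × 3.25641e-06 = 1.07461e-06
  P(Z=B)·p_B = 0.27 × 0.102521 = 0.0276806
  P(Z=C)·p_C = 0.40 × 0.109522 = 0.0438089
Normaliser: 1.07461e-06 + 0.0276806 + 0.0438089 = 0.0714906
So the posterior for Population C is 0.0438089 / 0.0714906 ≈ 0.6128.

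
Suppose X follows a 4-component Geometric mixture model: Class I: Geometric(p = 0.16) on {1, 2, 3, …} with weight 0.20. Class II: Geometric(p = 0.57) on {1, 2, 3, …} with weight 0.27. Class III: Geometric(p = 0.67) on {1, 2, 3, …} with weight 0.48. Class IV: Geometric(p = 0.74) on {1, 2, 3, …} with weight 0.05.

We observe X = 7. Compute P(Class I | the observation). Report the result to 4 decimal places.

Posterior ∝ prior × likelihood, so P(k | x) ∝ π_k f_k(x); normalise over all components.
Evaluate each component's likelihood at the observed value:
  f_I = 0.0562077
  f_II = 0.00360318
  f_III = 0.000865284
  f_IV = 0.000228598
Unnormalised posteriors:
  π_I·f_I = 0.20 × 0.0562077 = 0.0112415
  π_II·f_II = 0.27 × 0.00360318 = 0.000972858
  π_III·f_III = 0.48 × 0.000865284 = 0.000415336
  π_IV·f_IV = 0.05 × 0.000228598 = 1.14299e-05
Evidence: 0.0112415 + 0.000972858 + 0.000415336 + 1.14299e-05 = 0.0126412
So the posterior for Class I is 0.0112415 / 0.0126412 ≈ 0.8893.

0.8893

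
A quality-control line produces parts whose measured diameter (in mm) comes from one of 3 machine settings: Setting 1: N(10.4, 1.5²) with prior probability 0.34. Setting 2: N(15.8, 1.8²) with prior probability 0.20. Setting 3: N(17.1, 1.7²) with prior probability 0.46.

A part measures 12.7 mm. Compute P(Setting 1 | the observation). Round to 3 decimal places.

P(component k | x) = π_k·f_k(x) / marginal(x), where marginal(x) = Σ_j π_j·f_j(x).
Evaluate each component's likelihood at the observed value:
  L_1 = (1/(1.5·√(2π)))·exp(−(12.7−10.4)²/(2·1.5²)) = 0.265962·exp(-1.17556) = 0.0820883
  L_2 = (1/(1.8·√(2π)))·exp(−(12.7−15.8)²/(2·1.8²)) = 0.221635·exp(-1.48302) = 0.0503
  L_3 = (1/(1.7·√(2π)))·exp(−(12.7−17.1)²/(2·1.7²)) = 0.234672·exp(-3.34948) = 0.00823759
Prior × likelihood for each component:
  π_1·L_1 = 0.34 × 0.0820883 = 0.02791
  π_2·L_2 = 0.20 × 0.0503 = 0.01006
  π_3·L_3 = 0.46 × 0.00823759 = 0.00378929
Marginal: 0.02791 + 0.01006 + 0.00378929 = 0.0417593
So the posterior for Setting 1 is 0.02791 / 0.0417593 ≈ 0.668.

0.668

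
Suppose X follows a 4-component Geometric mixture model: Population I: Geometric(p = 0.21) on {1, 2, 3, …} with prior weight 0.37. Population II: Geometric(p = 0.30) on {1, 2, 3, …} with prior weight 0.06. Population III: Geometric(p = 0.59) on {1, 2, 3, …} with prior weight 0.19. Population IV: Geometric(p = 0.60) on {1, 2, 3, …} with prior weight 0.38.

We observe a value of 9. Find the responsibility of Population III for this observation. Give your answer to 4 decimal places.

0.0069

By Bayes' theorem, P(k | x) = w_k f_k(x) / Σ_j w_j f_j(x).
Evaluate each component's likelihood at the observed value:
  p_I = 0.21·(1−0.21)^8 = 0.21·0.151711 = 0.0318593
  p_II = 0.30·(1−0.30)^8 = 0.30·0.057648 = 0.0172944
  p_III = 0.59·(1−0.59)^8 = 0.59·0.000798493 = 0.000471111
  p_IV = 0.60·(1−0.60)^8 = 0.60·0.00065536 = 0.000393216
Weight by the priors:
  w_I·p_I = 0.37 × 0.0318593 = 0.0117879
  w_II·p_II = 0.06 × 0.0172944 = 0.00103766
  w_III·p_III = 0.19 × 0.000471111 = 8.9511e-05
  w_IV·p_IV = 0.38 × 0.000393216 = 0.000149422
Normaliser: 0.0117879 + 0.00103766 + 8.9511e-05 + 0.000149422 = 0.0130645
So the posterior for Population III is 8.9511e-05 / 0.0130645 ≈ 0.0069.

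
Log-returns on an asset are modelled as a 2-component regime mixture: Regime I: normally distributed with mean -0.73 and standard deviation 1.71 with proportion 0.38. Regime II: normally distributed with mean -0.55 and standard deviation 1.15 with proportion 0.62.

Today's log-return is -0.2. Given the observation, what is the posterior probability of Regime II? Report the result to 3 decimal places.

0.708

P(component k | x) = π_k·f_k(x) / marginal(x), where marginal(x) = Σ_j π_j·f_j(x).
Evaluate each component's likelihood at the observed value:
  f_I = 0.222359
  f_II = 0.331206
Multiply by the mixture weights:
  π_I·f_I = 0.38 × 0.222359 = 0.0844963
  π_II·f_II = 0.62 × 0.331206 = 0.205348
Normaliser: 0.0844963 + 0.205348 = 0.289844
P(Regime II | the observation) = 0.205348 / 0.289844 ≈ 0.708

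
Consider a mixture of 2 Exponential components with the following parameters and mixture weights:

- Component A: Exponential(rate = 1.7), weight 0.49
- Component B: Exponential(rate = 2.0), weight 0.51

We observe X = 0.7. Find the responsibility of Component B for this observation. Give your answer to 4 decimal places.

0.4981

Posterior ∝ prior × likelihood, so P(k | x) ∝ π_k f_k(x); normalise over all components.
Component likelihoods at x = 0.7:
  L_A = 1.7·e^(−1.7·0.7) = 1.7·e^(−1.1900) = 0.517176
  L_B = 2.0·e^(−2.0·0.7) = 2.0·e^(−1.4000) = 0.493194
Weight by the priors:
  π_A·L_A = 0.49 × 0.517176 = 0.253416
  π_B·L_B = 0.51 × 0.493194 = 0.251529
Evidence: 0.253416 + 0.251529 = 0.504945
P(Component B | the observation) ≈ 0.4981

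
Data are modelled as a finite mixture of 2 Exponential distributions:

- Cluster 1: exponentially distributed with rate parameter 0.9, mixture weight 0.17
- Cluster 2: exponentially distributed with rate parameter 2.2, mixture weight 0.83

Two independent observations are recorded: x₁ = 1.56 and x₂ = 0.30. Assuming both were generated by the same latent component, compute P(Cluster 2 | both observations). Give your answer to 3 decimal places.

0.722

The responsibility of component k is π_k f_k(x) divided by Σ_j π_j f_j(x).
Since both observations come from the same component, the likelihood for component k is f_k(x₁)·f_k(x₂).
  f_1 = [0.9·e^(−0.9·1.56) = 0.9·e^(−1.4040) = 0.221051] × [0.687042] = 0.151871
  f_2 = [2.2·e^(−2.2·1.56) = 2.2·e^(−3.4320) = 0.0711089] × [1.13707] = 0.080856
Weight by the priors:
  π_1·f_1 = 0.17 × 0.151871 = 0.0258181
  π_2·f_2 = 0.83 × 0.080856 = 0.0671105
Evidence: 0.0258181 + 0.0671105 = 0.0929286
So the posterior for Cluster 2 is 0.0671105 / 0.0929286 ≈ 0.722.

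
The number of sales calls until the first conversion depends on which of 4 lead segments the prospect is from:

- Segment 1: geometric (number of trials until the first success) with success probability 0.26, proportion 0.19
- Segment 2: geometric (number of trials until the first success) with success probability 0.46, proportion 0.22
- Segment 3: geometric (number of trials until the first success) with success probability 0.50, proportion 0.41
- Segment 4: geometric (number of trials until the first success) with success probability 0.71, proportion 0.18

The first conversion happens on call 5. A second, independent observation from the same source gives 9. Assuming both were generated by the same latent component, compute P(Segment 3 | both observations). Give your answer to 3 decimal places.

By Bayes' theorem, P(k | x) = w_k f_k(x) / Σ_j w_j f_j(x).
Since both observations come from the same component, the likelihood for component k is f_k(x₁)·f_k(x₂).
  p_1 = [0.26·(1−0.26)^4 = 0.26·0.299866 = 0.0779651] × [0.0233791] = 0.00182275
  p_2 = [0.46·(1−0.46)^4 = 0.46·0.0850306 = 0.0391141] × [0.00332589] = 0.000130089
  p_3 = [0.50·(1−0.50)^4 = 0.50·0.0625 = 0.03125] × [0.00195312] = 6.10352e-05
  p_4 = [0.71·(1−0.71)^4 = 0.71·0.00707281 = 0.0050217] × [3.55175e-05] = 1.78358e-07
Prior × likelihood for each component:
  w_1·p_1 = 0.19 × 0.00182275 = 0.000346323
  w_2·p_2 = 0.22 × 0.000130089 = 2.86196e-05
  w_3·p_3 = 0.41 × 6.10352e-05 = 2.50244e-05
  w_4·p_4 = 0.18 × 1.78358e-07 = 3.21044e-08
Denominator: 0.000346323 + 2.86196e-05 + 2.50244e-05 + 3.21044e-08 = 0.000399999
P(Segment 3 | x₁, x₂) ≈ 0.063

0.063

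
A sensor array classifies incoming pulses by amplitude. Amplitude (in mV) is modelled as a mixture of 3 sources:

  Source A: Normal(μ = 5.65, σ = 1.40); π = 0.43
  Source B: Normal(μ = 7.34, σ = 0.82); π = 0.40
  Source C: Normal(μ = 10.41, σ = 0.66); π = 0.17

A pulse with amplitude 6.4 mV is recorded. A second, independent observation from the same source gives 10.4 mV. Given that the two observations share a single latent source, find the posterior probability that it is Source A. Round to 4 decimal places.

0.6733

Apply Bayes' rule: the posterior for each component is proportional to its prior times its likelihood at x.
Since both observations come from the same component, the likelihood for component k is f_k(x₁)·f_k(x₂).
  f_A = [(1/(1.40·√(2π)))·exp(−(6.4−5.65)²/(2·1.40²)) = 0.284959·exp(-0.14349) = 0.246867] × [0.00090177] = 0.000222617
  f_B = [(1/(0.82·√(2π)))·exp(−(6.4−7.34)²/(2·0.82²)) = 0.486515·exp(-0.65705) = 0.252199] × [0.00046045] = 0.000116125
  f_C = [(1/(0.66·√(2π)))·exp(−(6.4−10.41)²/(2·0.66²)) = 0.604458·exp(-18.45742) = 5.82657e-09] × [0.604389] = 3.52151e-09
Prior × likelihood for each component:
  w_A·f_A = 0.43 × 0.000222617 = 9.57255e-05
  w_B·f_B = 0.40 × 0.000116125 = 4.645e-05
  w_C·f_C = 0.17 × 3.52151e-09 = 5.98657e-10
Evidence: 9.57255e-05 + 4.645e-05 + 5.98657e-10 = 0.000142176
P(Source A | x₁, x₂) = 9.57255e-05 / 0.000142176 ≈ 0.6733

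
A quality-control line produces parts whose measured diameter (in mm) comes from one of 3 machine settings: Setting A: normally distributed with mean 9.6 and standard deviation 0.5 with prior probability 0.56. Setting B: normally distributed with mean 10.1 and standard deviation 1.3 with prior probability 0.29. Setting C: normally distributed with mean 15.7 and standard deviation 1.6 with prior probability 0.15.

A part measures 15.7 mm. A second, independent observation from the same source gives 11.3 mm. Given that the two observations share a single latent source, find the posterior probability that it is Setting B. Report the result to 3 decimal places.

P(component k | x) = w_k·f_k(x) / marginal(x), where marginal(x) = Σ_j w_j·f_j(x).
Since both observations come from the same component, the likelihood for component k is f_k(x₁)·f_k(x₂).
  L_A = [3.8172e-33] × [0.00246444] = 9.40725e-36
  L_B = [2.86772e-05] × [0.20042] = 5.74749e-06
  L_C = [0.249339] × [0.00568348] = 0.00141711
Multiply by the mixture weights:
  w_A·L_A = 0.56 × 9.40725e-36 = 5.26806e-36
  w_B·L_B = 0.29 × 5.74749e-06 = 1.66677e-06
  w_C·L_C = 0.15 × 0.00141711 = 0.000212567
Denominator: 5.26806e-36 + 1.66677e-06 + 0.000212567 = 0.000214234
Responsibility of Setting B: 1.66677e-06 / 0.000214234 ≈ 0.008

0.008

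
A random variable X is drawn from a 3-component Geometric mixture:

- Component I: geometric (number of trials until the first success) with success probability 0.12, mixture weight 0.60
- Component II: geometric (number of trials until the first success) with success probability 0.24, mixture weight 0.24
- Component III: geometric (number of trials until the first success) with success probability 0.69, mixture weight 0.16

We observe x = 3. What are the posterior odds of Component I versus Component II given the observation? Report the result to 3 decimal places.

Only the two components matter; the odds are (w_i f_i(x)) / (w_j f_j(x)).
Component likelihoods at x = 3:
  f_I = 0.092928
  f_II = 0.138624
  f_III = 0.066309
Posterior odds = (w_I·f_I) / (w_II·f_II) = (0.60·0.092928) / (0.24·0.138624) = 0.0557568 / 0.0332698 ≈ 1.676

1.676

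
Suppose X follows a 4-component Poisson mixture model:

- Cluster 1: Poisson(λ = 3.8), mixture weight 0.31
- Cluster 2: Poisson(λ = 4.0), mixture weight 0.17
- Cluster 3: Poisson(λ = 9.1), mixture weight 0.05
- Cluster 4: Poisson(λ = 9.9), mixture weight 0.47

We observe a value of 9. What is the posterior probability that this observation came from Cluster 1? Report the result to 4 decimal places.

Posterior ∝ prior × likelihood, so P(k | x) ∝ w_k f_k(x); normalise over all components.
Poisson probabilities:
  p_1 = 0.0101852
  p_2 = 0.0132312
  p_3 = 0.131683
  p_4 = 0.12631
Multiply by the mixture weights:
  w_1·p_1 = 0.31 × 0.0101852 = 0.00315742
  w_2·p_2 = 0.17 × 0.0132312 = 0.0022493
  w_3·p_3 = 0.05 × 0.131683 = 0.00658415
  w_4·p_4 = 0.47 × 0.12631 = 0.0593658
Evidence: 0.00315742 + 0.0022493 + 0.00658415 + 0.0593658 = 0.0713567
P(Cluster 1 | data) = 0.00315742 / 0.0713567 ≈ 0.0442

0.0442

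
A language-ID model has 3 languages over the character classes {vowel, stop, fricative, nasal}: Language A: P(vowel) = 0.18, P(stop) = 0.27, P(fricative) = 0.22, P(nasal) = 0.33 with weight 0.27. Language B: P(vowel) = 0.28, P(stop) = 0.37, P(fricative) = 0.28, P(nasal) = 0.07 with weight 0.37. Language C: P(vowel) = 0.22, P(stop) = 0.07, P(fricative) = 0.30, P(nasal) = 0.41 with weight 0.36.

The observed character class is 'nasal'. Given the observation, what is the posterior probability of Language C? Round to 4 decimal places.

P(component k | x) = P(Z=k)·f_k(x) / marginal(x), where marginal(x) = Σ_j P(Z=j)·f_j(x).
Component likelihoods at x = 'nasal':
  L_A = 0.33
  L_B = 0.07
  L_C = 0.41
Unnormalised posteriors:
  P(Z=A)·L_A = 0.27 × 0.33 = 0.0891
  P(Z=B)·L_B = 0.37 × 0.07 = 0.0259
  P(Z=C)·L_C = 0.36 × 0.41 = 0.1476
Normaliser: 0.0891 + 0.0259 + 0.1476 = 0.2626
P(Language C | x) = 0.1476 / 0.2626 ≈ 0.5621

0.5621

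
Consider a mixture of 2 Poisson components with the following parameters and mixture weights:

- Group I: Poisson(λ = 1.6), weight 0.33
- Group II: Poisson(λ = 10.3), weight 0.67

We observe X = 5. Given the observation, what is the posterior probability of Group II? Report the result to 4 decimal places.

0.7890

P(component k | x) = π_k·f_k(x) / marginal(x), where marginal(x) = Σ_j π_j·f_j(x).
Poisson probabilities:
  f_I = e^(−1.6)·1.6^5/5! = 0.017642
  f_II = e^(−10.3)·10.3^5/5! = 0.0324916
Weight by the priors:
  π_I·f_I = 0.33 × 0.017642 = 0.00582186
  π_II·f_II = 0.67 × 0.0324916 = 0.0217694
Evidence: 0.00582186 + 0.0217694 = 0.0275913
Responsibility of Group II: 0.0217694 / 0.0275913 ≈ 0.7890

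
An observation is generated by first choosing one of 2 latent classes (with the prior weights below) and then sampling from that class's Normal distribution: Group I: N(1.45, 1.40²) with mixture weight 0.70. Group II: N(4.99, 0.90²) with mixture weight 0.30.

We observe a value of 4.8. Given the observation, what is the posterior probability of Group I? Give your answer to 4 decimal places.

0.0805

The responsibility of component k is P(Z=k) f_k(x) divided by Σ_j P(Z=j) f_j(x).
Component likelihoods at x = 4.8:
  f_I = (1/(1.40·√(2π)))·exp(−(4.8−1.45)²/(2·1.40²)) = 0.284959·exp(-2.86288) = 0.0162723
  f_II = (1/(0.90·√(2π)))·exp(−(4.8−4.99)²/(2·0.90²)) = 0.443269·exp(-0.02228) = 0.433501
Unnormalised posteriors:
  P(Z=I)·f_I = 0.70 × 0.0162723 = 0.0113906
  P(Z=II)·f_II = 0.30 × 0.433501 = 0.13005
Evidence: 0.0113906 + 0.13005 = 0.141441
P(Group I | data) = 0.0113906 / 0.141441 ≈ 0.0805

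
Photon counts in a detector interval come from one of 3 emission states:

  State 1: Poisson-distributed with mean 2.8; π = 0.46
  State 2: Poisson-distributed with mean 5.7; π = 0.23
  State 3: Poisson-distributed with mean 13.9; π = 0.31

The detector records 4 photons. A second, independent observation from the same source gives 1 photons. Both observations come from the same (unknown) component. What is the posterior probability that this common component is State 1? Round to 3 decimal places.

0.950

The responsibility of component k is P(Z=k) f_k(x) divided by Σ_j P(Z=j) f_j(x).
Since both observations come from the same component, the likelihood for component k is f_k(x₁)·f_k(x₂).
  f_1 = [e^(−2.8)·2.8^4/4! = 0.155739] × [0.170268] = 0.0265173
  f_2 = [e^(−5.7)·5.7^4/4! = 0.147167] × [0.019072] = 0.00280676
  f_3 = [e^(−13.9)·13.9^4/4! = 0.0014294] × [1.27738e-05] = 1.8259e-08
Multiply by the mixture weights:
  P(Z=1)·f_1 = 0.46 × 0.0265173 = 0.012198
  P(Z=2)·f_2 = 0.23 × 0.00280676 = 0.000645556
  P(Z=3)·f_3 = 0.31 × 1.8259e-08 = 5.66028e-09
Marginal: 0.012198 + 0.000645556 + 5.66028e-09 = 0.0128435
Responsibility of State 1: 0.012198 / 0.0128435 ≈ 0.950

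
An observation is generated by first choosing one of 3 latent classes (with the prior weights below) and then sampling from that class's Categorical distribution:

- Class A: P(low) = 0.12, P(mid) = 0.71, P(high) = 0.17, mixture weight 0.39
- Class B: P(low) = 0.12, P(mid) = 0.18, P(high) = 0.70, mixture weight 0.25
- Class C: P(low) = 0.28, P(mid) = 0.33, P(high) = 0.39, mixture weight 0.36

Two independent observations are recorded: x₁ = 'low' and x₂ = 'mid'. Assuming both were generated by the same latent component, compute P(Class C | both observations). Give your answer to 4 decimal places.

The responsibility of component k is π_k f_k(x) divided by Σ_j π_j f_j(x).
Since both observations come from the same component, the likelihood for component k is f_k(x₁)·f_k(x₂).
  f_A = [0.12] × [0.71] = 0.0852
  f_B = [0.12] × [0.18] = 0.0216
  f_C = [0.28] × [0.33] = 0.0924
Unnormalised posteriors:
  π_A·f_A = 0.39 × 0.0852 = 0.033228
  π_B·f_B = 0.25 × 0.0216 = 0.0054
  π_C·f_C = 0.36 × 0.0924 = 0.033264
Normaliser: 0.033228 + 0.0054 + 0.033264 = 0.071892
P(Class C | data) ≈ 0.4627

0.4627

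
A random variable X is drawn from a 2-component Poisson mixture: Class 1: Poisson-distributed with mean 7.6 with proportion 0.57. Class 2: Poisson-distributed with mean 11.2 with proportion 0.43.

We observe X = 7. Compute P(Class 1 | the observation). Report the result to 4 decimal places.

0.7627

Apply Bayes' rule: the posterior for each component is proportional to its prior times its likelihood at x.
Poisson probabilities:
  L_1 = 0.145421
  L_2 = 0.0599788
Weight by the priors:
  π_1·L_1 = 0.57 × 0.145421 = 0.0828899
  π_2·L_2 = 0.43 × 0.0599788 = 0.0257909
Marginal: 0.0828899 + 0.0257909 = 0.108681
P(Class 1 | x) ≈ 0.7627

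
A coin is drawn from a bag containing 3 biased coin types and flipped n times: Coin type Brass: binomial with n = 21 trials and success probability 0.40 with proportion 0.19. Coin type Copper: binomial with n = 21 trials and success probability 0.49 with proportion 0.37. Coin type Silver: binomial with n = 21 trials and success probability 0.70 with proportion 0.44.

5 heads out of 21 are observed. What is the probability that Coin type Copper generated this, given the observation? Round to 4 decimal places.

0.2850

The responsibility of component k is π_k f_k(x) divided by Σ_j π_j f_j(x).
Evaluate each component's likelihood at the observed value:
  f_Brass = C(21,5)·0.40^5·0.60^16 = 20349·0.01024·0.000282111 = 0.0587845
  f_Copper = C(21,5)·0.49^5·0.51^16 = 20349·0.0282475·2.0947e-05 = 0.0120405
  f_Silver = C(21,5)·0.70^5·0.30^16 = 20349·0.16807·4.30467e-09 = 1.47222e-05
Multiply by the mixture weights:
  π_Brass·f_Brass = 0.19 × 0.0587845 = 0.0111691
  π_Copper·f_Copper = 0.37 × 0.0120405 = 0.004455
  π_Silver·f_Silver = 0.44 × 1.47222e-05 = 6.47778e-06
Normaliser: 0.0111691 + 0.004455 + 6.47778e-06 = 0.0156305
P(Coin type Copper | x) ≈ 0.2850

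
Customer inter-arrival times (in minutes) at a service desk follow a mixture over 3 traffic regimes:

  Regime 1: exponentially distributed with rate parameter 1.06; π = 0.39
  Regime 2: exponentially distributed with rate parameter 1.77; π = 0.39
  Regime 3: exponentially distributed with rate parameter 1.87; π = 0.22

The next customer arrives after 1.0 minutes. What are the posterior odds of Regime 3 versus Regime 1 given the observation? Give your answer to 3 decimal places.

Posterior odds = (P(Z=i) f_i(x)) / (P(Z=j) f_j(x)); the normalising sum cancels.
Component likelihoods at x = 1.0 minutes:
  f_1 = 1.06·e^(−1.06·1.0) = 1.06·e^(−1.0600) = 0.367243
  f_2 = 1.77·e^(−1.77·1.0) = 1.77·e^(−1.7700) = 0.301489
  f_3 = 1.87·e^(−1.87·1.0) = 1.87·e^(−1.8700) = 0.288211
Posterior odds = (P(Z=3)·f_3) / (P(Z=1)·f_1) = (0.22·0.288211) / (0.39·0.367243) = 0.0634065 / 0.143225 ≈ 0.443

0.443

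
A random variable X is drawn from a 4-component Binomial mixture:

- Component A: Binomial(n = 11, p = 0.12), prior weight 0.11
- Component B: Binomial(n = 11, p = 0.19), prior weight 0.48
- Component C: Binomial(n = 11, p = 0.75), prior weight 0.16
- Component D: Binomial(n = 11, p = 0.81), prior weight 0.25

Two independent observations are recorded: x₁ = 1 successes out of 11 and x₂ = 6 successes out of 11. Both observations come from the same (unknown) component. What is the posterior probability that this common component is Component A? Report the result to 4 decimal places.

The responsibility of component k is w_k f_k(x) divided by Σ_j w_j f_j(x).
Since both observations come from the same component, the likelihood for component k is f_k(x₁)·f_k(x₂).
  L_A = [C(11,1)·0.12^1·0.88^10 = 11·0.12·0.278501 = 0.367621] × [0.000728019] = 0.000267635
  L_B = [C(11,1)·0.19^1·0.81^10 = 11·0.19·0.121577 = 0.254095] × [0.00757859] = 0.00192568
  L_C = [C(11,1)·0.75^1·0.25^10 = 11·0.75·9.53674e-07 = 7.86781e-06] × [0.0802989] = 6.31777e-07
  L_D = [C(11,1)·0.81^1·0.19^10 = 11·0.81·6.13107e-08 = 5.46278e-07] × [0.0323087] = 1.76496e-08
Weight by the priors:
  w_A·L_A = 0.11 × 0.000267635 = 2.94399e-05
  w_B·L_B = 0.48 × 0.00192568 = 0.000924329
  w_C·L_C = 0.16 × 6.31777e-07 = 1.01084e-07
  w_D·L_D = 0.25 × 1.76496e-08 = 4.41239e-09
Sum: 2.94399e-05 + 0.000924329 + 1.01084e-07 + 4.41239e-09 = 0.000953874
P(Component A | x) ≈ 0.0309

0.0309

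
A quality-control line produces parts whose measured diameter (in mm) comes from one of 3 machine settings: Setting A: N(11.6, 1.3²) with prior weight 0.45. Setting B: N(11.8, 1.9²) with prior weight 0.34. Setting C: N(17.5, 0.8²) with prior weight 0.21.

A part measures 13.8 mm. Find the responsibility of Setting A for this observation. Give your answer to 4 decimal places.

By Bayes' theorem, P(k | x) = π_k f_k(x) / Σ_j π_j f_j(x).
Component likelihoods at x = 13.8 mm:
  p_A = 0.0732955
  p_B = 0.120656
  p_C = 1.12955e-05
Unnormalised posteriors:
  π_A·p_A = 0.45 × 0.0732955 = 0.032983
  π_B·p_B = 0.34 × 0.120656 = 0.0410232
  π_C·p_C = 0.21 × 1.12955e-05 = 2.37205e-06
Marginal: 0.032983 + 0.0410232 + 2.37205e-06 = 0.0740085
P(Setting A | 13.8 mm) ≈ 0.4457

0.4457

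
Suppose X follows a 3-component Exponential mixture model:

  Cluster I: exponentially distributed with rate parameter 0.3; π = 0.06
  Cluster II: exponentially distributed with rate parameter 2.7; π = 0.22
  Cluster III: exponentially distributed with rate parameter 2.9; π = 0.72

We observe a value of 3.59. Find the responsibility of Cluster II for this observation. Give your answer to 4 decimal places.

P(component k | x) = w_k·f_k(x) / marginal(x), where marginal(x) = Σ_j w_j·f_j(x).
Evaluate each component's likelihood at the observed value:
  p_I = 0.3·e^(−0.3·3.59) = 0.3·e^(−1.0770) = 0.102185
  p_II = 2.7·e^(−2.7·3.59) = 2.7·e^(−9.6930) = 0.000166628
  p_III = 2.9·e^(−2.9·3.59) = 2.9·e^(−10.4110) = 8.72887e-05
Weight by the priors:
  w_I·p_I = 0.06 × 0.102185 = 0.00613109
  w_II·p_II = 0.22 × 0.000166628 = 3.66581e-05
  w_III·p_III = 0.72 × 8.72887e-05 = 6.28479e-05
Denominator: 0.00613109 + 3.66581e-05 + 6.28479e-05 = 0.00623059
So the posterior for Cluster II is 3.66581e-05 / 0.00623059 ≈ 0.0059.

0.0059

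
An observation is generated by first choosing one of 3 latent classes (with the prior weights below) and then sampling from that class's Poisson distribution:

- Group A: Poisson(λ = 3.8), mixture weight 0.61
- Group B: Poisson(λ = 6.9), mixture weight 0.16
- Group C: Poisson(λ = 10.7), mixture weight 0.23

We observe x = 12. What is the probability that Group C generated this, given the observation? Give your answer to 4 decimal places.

0.8537

Apply Bayes' rule: the posterior for each component is proportional to its prior times its likelihood at x.
Component likelihoods at x = 12:
  p_A = 0.000423396
  p_B = 0.0245031
  p_C = 0.106003
Prior × likelihood for each component:
  π_A·p_A = 0.61 × 0.000423396 = 0.000258272
  π_B·p_B = 0.16 × 0.0245031 = 0.00392049
  π_C·p_C = 0.23 × 0.106003 = 0.0243806
Sum: 0.000258272 + 0.00392049 + 0.0243806 = 0.0285594
Responsibility of Group C: 0.0243806 / 0.0285594 ≈ 0.8537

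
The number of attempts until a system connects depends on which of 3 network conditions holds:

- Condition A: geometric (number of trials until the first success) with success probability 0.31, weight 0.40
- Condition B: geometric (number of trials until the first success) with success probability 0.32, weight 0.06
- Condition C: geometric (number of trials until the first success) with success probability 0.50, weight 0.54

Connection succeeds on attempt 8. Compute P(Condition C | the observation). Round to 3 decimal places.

0.167

By Bayes' theorem, P(k | x) = w_k f_k(x) / Σ_j w_j f_j(x).
Component likelihoods at x = 8:
  L_A = 0.0230837
  L_B = 0.0215136
  L_C = 0.00390625
Prior × likelihood for each component:
  w_A·L_A = 0.40 × 0.0230837 = 0.00923348
  w_B·L_B = 0.06 × 0.0215136 = 0.00129081
  w_C·L_C = 0.54 × 0.00390625 = 0.00210938
Denominator: 0.00923348 + 0.00129081 + 0.00210938 = 0.0126337
Responsibility of Condition C: 0.00210938 / 0.0126337 ≈ 0.167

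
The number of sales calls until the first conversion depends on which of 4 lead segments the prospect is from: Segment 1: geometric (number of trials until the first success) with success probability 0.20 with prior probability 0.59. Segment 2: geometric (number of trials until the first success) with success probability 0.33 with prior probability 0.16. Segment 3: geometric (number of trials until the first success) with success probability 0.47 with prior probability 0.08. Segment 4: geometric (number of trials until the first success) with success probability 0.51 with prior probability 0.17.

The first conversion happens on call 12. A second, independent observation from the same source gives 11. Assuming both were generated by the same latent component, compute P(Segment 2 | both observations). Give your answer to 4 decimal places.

P(component k | x) = w_k·f_k(x) / marginal(x), where marginal(x) = Σ_j w_j·f_j(x).
Since both observations come from the same component, the likelihood for component k is f_k(x₁)·f_k(x₂).
  L_1 = [0.0171799] × [0.0214748] = 0.000368935
  L_2 = [0.00403029] × [0.00601536] = 2.42437e-05
  L_3 = [0.000435645] × [0.000821971] = 3.58087e-07
  L_4 = [0.000199401] × [0.000406941] = 8.11443e-08
Unnormalised posteriors:
  w_1·L_1 = 0.59 × 0.000368935 = 0.000217672
  w_2·L_2 = 0.16 × 2.42437e-05 = 3.87899e-06
  w_3·L_3 = 0.08 × 3.58087e-07 = 2.8647e-08
  w_4·L_4 = 0.17 × 8.11443e-08 = 1.37945e-08
Sum: 0.000217672 + 3.87899e-06 + 2.8647e-08 + 1.37945e-08 = 0.000221593
P(Segment 2 | x) = 3.87899e-06 / 0.000221593 ≈ 0.0175

0.0175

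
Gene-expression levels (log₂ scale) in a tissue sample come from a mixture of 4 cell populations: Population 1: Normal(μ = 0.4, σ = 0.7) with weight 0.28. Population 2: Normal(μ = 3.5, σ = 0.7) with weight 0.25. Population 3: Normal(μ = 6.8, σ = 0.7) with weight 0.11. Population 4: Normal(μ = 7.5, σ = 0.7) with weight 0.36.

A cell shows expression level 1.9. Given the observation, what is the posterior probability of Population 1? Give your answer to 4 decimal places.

0.6058

P(component k | x) = π_k·f_k(x) / marginal(x), where marginal(x) = Σ_j π_j·f_j(x).
Evaluate each component's likelihood at the observed value:
  p_1 = 0.057373
  p_2 = 0.0418147
  p_3 = 1.30496e-11
  p_4 = 7.21753e-15
Unnormalised posteriors:
  π_1·p_1 = 0.28 × 0.057373 = 0.0160644
  π_2·p_2 = 0.25 × 0.0418147 = 0.0104537
  π_3·p_3 = 0.11 × 1.30496e-11 = 1.43546e-12
  π_4·p_4 = 0.36 × 7.21753e-15 = 2.59831e-15
Normaliser: 0.0160644 + 0.0104537 + 1.43546e-12 + 2.59831e-15 = 0.0265181
So the posterior for Population 1 is 0.0160644 / 0.0265181 ≈ 0.6058.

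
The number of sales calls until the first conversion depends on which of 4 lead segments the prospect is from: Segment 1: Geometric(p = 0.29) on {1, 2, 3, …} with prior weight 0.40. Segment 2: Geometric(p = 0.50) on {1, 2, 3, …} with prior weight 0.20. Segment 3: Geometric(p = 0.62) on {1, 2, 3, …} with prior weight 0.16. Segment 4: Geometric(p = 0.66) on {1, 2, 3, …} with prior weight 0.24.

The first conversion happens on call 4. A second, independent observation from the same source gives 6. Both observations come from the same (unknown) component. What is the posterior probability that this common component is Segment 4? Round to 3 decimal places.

Posterior ∝ prior × likelihood, so P(k | x) ∝ P(Z=k) f_k(x); normalise over all components.
Since both observations come from the same component, the likelihood for component k is f_k(x₁)·f_k(x₂).
  L_1 = [0.103794] × [0.0523227] = 0.00543079
  L_2 = [0.0625] × [0.015625] = 0.000976562
  L_3 = [0.0340206] × [0.00491258] = 0.000167129
  L_4 = [0.0259406] × [0.00299874] = 7.77892e-05
Weight by the priors:
  P(Z=1)·L_1 = 0.40 × 0.00543079 = 0.00217231
  P(Z=2)·L_2 = 0.20 × 0.000976562 = 0.000195313
  P(Z=3)·L_3 = 0.16 × 0.000167129 = 2.67407e-05
  P(Z=4)·L_4 = 0.24 × 7.77892e-05 = 1.86694e-05
Denominator: 0.00217231 + 0.000195313 + 2.67407e-05 + 1.86694e-05 = 0.00241304
Responsibility of Segment 4: 1.86694e-05 / 0.00241304 ≈ 0.008

0.008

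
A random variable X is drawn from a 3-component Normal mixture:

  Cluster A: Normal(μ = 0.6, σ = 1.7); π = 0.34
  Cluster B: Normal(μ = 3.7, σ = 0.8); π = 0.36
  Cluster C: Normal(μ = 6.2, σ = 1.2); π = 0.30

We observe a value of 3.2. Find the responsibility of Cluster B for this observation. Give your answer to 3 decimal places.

P(component k | x) = w_k·f_k(x) / marginal(x), where marginal(x) = Σ_j w_j·f_j(x).
Component likelihoods at x = 3.2:
  f_A = 0.0728672
  f_B = 0.410201
  f_C = 0.0146069
Unnormalised posteriors:
  w_A·f_A = 0.34 × 0.0728672 = 0.0247748
  w_B·f_B = 0.36 × 0.410201 = 0.147672
  w_C·f_C = 0.30 × 0.0146069 = 0.00438208
Normaliser: 0.0247748 + 0.147672 + 0.00438208 = 0.176829
P(Cluster B | the observation) = 0.147672 / 0.176829 ≈ 0.835

0.835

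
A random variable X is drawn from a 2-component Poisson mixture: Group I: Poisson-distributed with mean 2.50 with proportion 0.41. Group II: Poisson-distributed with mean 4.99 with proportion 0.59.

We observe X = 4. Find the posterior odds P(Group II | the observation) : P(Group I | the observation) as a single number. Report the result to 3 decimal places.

1.894

The posterior odds equal the prior odds times the likelihood ratio: (P(Z=i)/P(Z=j))·(f_i(x)/f_j(x)).
Evaluate each component's likelihood at the observed value:
  L_I = 0.133602
  L_II = 0.175817
Odds = (0.59/0.41) × (0.175817/0.133602) = 1.43902 × 1.31598 ≈ 1.894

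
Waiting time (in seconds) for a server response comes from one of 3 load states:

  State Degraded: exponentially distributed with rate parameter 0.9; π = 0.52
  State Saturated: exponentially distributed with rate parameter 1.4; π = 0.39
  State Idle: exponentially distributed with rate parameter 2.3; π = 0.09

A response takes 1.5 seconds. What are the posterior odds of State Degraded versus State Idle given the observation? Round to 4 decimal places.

Only the two components matter; the odds are (π_i f_i(x)) / (π_j f_j(x)).
Component likelihoods at x = 1.5 seconds:
  f_Degraded = 0.233316
  f_Saturated = 0.171439
  f_Idle = 0.073015
0.121324 / 0.00657135 ≈ 18.4626

18.4626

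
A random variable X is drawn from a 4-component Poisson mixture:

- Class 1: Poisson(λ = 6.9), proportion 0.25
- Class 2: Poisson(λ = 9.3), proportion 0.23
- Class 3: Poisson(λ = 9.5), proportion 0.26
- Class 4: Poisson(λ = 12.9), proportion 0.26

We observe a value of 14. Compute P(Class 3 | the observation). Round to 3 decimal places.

0.229

By Bayes' theorem, P(k | x) = w_k f_k(x) / Σ_j w_j f_j(x).
Component likelihoods at x = 14:
  p_1 = e^(−6.9)·6.9^14/14! = 0.00640984
  p_2 = e^(−9.3)·9.3^14/14! = 0.0379677
  p_3 = e^(−9.5)·9.5^14/14! = 0.0418721
  p_4 = e^(−12.9)·12.9^14/14! = 0.101263
Prior × likelihood for each component:
  w_1·p_1 = 0.25 × 0.00640984 = 0.00160246
  w_2·p_2 = 0.23 × 0.0379677 = 0.00873257
  w_3·p_3 = 0.26 × 0.0418721 = 0.0108867
  w_4·p_4 = 0.26 × 0.101263 = 0.0263283
Sum: 0.00160246 + 0.00873257 + 0.0108867 + 0.0263283 = 0.04755
So the posterior for Class 3 is 0.0108867 / 0.04755 ≈ 0.229.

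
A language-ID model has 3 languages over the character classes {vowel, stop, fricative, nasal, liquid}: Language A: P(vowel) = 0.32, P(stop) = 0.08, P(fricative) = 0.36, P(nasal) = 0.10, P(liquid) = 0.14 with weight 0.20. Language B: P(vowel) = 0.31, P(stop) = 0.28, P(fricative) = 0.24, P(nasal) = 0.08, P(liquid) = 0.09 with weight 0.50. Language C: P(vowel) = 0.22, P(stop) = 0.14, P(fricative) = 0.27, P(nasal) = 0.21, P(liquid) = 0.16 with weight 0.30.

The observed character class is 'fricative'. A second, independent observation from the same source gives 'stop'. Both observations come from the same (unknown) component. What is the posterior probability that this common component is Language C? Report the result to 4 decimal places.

Apply Bayes' rule: the posterior for each component is proportional to its prior times its likelihood at x.
Since both observations come from the same component, the likelihood for component k is f_k(x₁)·f_k(x₂).
  f_A = [0.36] × [0.08] = 0.0288
  f_B = [0.24] × [0.28] = 0.0672
  f_C = [0.27] × [0.14] = 0.0378
Multiply by the mixture weights:
  P(Z=A)·f_A = 0.20 × 0.0288 = 0.00576
  P(Z=B)·f_B = 0.50 × 0.0672 = 0.0336
  P(Z=C)·f_C = 0.30 × 0.0378 = 0.01134
Normaliser: 0.00576 + 0.0336 + 0.01134 = 0.0507
P(Language C | data) ≈ 0.2237

0.2237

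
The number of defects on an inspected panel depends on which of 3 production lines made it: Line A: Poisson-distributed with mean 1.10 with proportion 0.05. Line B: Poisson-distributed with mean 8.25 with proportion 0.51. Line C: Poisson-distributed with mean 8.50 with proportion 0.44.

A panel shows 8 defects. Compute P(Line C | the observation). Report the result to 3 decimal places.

0.460

P(component k | x) = w_k·f_k(x) / marginal(x), where marginal(x) = Σ_j w_j·f_j(x).
Poisson probabilities:
  L_A = 1.76969e-05
  L_B = 0.139053
  L_C = 0.137508
Multiply by the mixture weights:
  w_A·L_A = 0.05 × 1.76969e-05 = 8.84845e-07
  w_B·L_B = 0.51 × 0.139053 = 0.0709172
  w_C·L_C = 0.44 × 0.137508 = 0.0605035
Marginal: 8.84845e-07 + 0.0709172 + 0.0605035 = 0.131422
Responsibility of Line C: 0.0605035 / 0.131422 ≈ 0.460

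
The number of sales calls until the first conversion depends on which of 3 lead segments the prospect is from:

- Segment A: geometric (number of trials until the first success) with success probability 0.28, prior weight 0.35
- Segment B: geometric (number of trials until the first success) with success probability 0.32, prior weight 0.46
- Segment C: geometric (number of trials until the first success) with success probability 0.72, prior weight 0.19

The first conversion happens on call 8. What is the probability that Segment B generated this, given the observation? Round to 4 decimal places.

Posterior ∝ prior × likelihood, so P(k | x) ∝ π_k f_k(x); normalise over all components.
Geometric probabilities:
  p_A = 0.28·(1−0.28)^7 = 0.28·0.100306 = 0.0280857
  p_B = 0.32·(1−0.32)^7 = 0.32·0.0672299 = 0.0215136
  p_C = 0.72·(1−0.72)^7 = 0.72·0.000134929 = 9.71491e-05
Prior × likelihood for each component:
  π_A·p_A = 0.35 × 0.0280857 = 0.00983
  π_B·p_B = 0.46 × 0.0215136 = 0.00989624
  π_C·p_C = 0.19 × 9.71491e-05 = 1.84583e-05
Normaliser: 0.00983 + 0.00989624 + 1.84583e-05 = 0.0197447
P(Segment B | the observation) = 0.00989624 / 0.0197447 ≈ 0.5012

0.5012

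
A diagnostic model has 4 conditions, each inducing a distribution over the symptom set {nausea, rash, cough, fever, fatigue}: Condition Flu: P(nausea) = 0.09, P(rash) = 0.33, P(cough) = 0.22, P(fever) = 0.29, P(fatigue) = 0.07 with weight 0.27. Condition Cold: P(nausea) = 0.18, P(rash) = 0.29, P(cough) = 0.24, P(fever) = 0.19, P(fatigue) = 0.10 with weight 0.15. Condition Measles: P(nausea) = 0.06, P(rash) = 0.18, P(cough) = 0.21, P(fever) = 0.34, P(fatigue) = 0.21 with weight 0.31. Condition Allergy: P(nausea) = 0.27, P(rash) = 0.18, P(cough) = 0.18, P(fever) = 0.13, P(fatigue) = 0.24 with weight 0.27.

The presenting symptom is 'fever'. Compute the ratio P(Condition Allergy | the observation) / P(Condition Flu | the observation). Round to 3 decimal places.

The posterior odds equal the prior odds times the likelihood ratio: (P(Z=i)/P(Z=j))·(f_i(x)/f_j(x)).
Evaluate each component's likelihood at the observed value:
  L_Flu = 0.29
  L_Cold = 0.19
  L_Measles = 0.34
  L_Allergy = 0.13
Odds = (0.27/0.27) × (0.13/0.29) = 1 × 0.448276 ≈ 0.448

0.448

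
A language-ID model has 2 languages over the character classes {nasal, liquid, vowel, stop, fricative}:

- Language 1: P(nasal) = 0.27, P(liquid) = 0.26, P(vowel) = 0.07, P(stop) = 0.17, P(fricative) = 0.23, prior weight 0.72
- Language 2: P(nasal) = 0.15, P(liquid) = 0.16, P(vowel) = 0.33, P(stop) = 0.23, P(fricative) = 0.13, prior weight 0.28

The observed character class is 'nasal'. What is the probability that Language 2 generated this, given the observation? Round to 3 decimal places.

The responsibility of component k is π_k f_k(x) divided by Σ_j π_j f_j(x).
Evaluate each component's likelihood at the observed value:
  f_1 = 0.27
  f_2 = 0.15
Unnormalised posteriors:
  π_1·f_1 = 0.72 × 0.27 = 0.1944
  π_2·f_2 = 0.28 × 0.15 = 0.042
Marginal: 0.1944 + 0.042 = 0.2364
P(Language 2 | the observation) = 0.042 / 0.2364 ≈ 0.178

0.178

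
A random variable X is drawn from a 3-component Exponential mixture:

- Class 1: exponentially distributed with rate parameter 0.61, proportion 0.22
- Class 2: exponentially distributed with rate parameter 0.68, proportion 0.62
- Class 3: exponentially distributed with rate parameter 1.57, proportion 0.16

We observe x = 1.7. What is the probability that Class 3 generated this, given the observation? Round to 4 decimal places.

0.0881

Apply Bayes' rule: the posterior for each component is proportional to its prior times its likelihood at x.
Component likelihoods at x = 1.7:
  L_1 = 0.216255
  L_2 = 0.214025
  L_3 = 0.108835
Prior × likelihood for each component:
  π_1·L_1 = 0.22 × 0.216255 = 0.0475761
  π_2·L_2 = 0.62 × 0.214025 = 0.132695
  π_3·L_3 = 0.16 × 0.108835 = 0.0174136
Evidence: 0.0475761 + 0.132695 + 0.0174136 = 0.197685
So the posterior for Class 3 is 0.0174136 / 0.197685 ≈ 0.0881.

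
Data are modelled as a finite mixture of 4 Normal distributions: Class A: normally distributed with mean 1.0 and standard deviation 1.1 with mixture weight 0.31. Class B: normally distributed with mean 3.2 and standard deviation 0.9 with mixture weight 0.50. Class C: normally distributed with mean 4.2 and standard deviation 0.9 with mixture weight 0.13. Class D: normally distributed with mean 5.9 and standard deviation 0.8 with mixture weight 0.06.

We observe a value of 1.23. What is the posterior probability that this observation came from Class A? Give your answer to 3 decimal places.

The responsibility of component k is P(Z=k) f_k(x) divided by Σ_j P(Z=j) f_j(x).
Evaluate each component's likelihood at the observed value:
  L_A = 0.354833
  L_B = 0.0403891
  L_C = 0.00191397
  L_D = 1.98711e-08
Prior × likelihood for each component:
  P(Z=A)·L_A = 0.31 × 0.354833 = 0.109998
  P(Z=B)·L_B = 0.50 × 0.0403891 = 0.0201946
  P(Z=C)·L_C = 0.13 × 0.00191397 = 0.000248816
  P(Z=D)·L_D = 0.06 × 1.98711e-08 = 1.19227e-09
Evidence: 0.109998 + 0.0201946 + 0.000248816 + 1.19227e-09 = 0.130442
Responsibility of Class A: 0.109998 / 0.130442 ≈ 0.843

0.843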